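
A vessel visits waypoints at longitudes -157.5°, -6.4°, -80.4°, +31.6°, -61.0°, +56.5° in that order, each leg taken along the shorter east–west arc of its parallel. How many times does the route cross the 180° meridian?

Leg 1: -157.5° → -6.4°, shortest Δλ = 151.1° (east) — does not cross 180°.
Leg 2: -6.4° → -80.4°, shortest Δλ = -74.0° (west) — does not cross 180°.
Leg 3: -80.4° → +31.6°, shortest Δλ = 112.0° (east) — does not cross 180°.
Leg 4: +31.6° → -61.0°, shortest Δλ = -92.6° (west) — does not cross 180°.
Leg 5: -61.0° → +56.5°, shortest Δλ = 117.5° (east) — does not cross 180°.
Total crossings: 0.

0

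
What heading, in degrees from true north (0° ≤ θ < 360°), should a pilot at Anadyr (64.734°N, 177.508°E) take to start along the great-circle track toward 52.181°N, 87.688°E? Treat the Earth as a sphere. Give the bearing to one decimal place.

298.7°

Δλ = 87.688 − 177.508 = -89.820°.
θ = atan2( sin Δλ · cos φ₂ , cos φ₁ · sin φ₂ − sin φ₁ · cos φ₂ · cos Δλ )
  = atan2(-0.61317, 0.33543) = -61.320° → normalised to [0°, 360°): 298.680°.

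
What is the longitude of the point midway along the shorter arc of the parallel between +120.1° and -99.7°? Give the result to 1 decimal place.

-169.8°

Signed shortest Δλ from +120.1° to -99.7° is +140.2°.
Midpoint longitude = +120.1° + (+140.2°)/2 = +120.1° + 70.1° = +190.2°.
Normalise into (−180°, 180°]: -169.8°.
(The naïve average (+120.1 + -99.7)/2 = 10.2° is on the wrong side of the globe.)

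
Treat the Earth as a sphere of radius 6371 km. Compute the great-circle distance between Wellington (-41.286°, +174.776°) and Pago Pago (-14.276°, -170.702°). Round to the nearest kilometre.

Δλ = -170.702 − 174.776 = -345.478°; wrapped into (−180°, 180°]: 14.522°.
Δφ = -14.276 − -41.286 = 27.010°.
a = sin²(Δφ/2) + cos φ₁ · cos φ₂ · sin²(Δλ/2) = 0.066169.
c = 2·atan2(√a, √(1−a)) = 0.52032 rad → d = 6371·c ≈ 3314.94 km.

3315 km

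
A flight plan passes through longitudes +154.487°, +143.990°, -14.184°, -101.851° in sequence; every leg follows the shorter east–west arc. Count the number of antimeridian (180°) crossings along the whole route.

Leg 1: +154.487° → +143.990°, shortest Δλ = -10.497° (west) — does not cross 180°.
Leg 2: +143.990° → -14.184°, shortest Δλ = -158.174° (west) — does not cross 180°.
Leg 3: -14.184° → -101.851°, shortest Δλ = -87.667° (west) — does not cross 180°.
Total crossings: 0.

0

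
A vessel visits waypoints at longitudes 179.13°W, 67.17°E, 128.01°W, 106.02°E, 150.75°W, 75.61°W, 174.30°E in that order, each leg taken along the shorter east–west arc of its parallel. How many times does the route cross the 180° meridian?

5

Leg 1: -179.13° → +67.17°, shortest Δλ = -113.7° (west) — crosses 180°.
Leg 2: +67.17° → -128.01°, shortest Δλ = 164.82° (east) — crosses 180°.
Leg 3: -128.01° → +106.02°, shortest Δλ = -125.97° (west) — crosses 180°.
Leg 4: +106.02° → -150.75°, shortest Δλ = 103.23° (east) — crosses 180°.
Leg 5: -150.75° → -75.61°, shortest Δλ = 75.14° (east) — does not cross 180°.
Leg 6: -75.61° → +174.30°, shortest Δλ = -110.09° (west) — crosses 180°.
Total crossings: 5.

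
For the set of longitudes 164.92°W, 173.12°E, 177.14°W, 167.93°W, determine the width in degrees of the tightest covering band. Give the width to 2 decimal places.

Sort the longitudes: -177.14°, -167.93°, -164.92°, +173.12°.
Eastward gaps between consecutive values (wrapping around): 9.21°, 3.01°, 338.04°, 9.74°.
Largest gap = 338.04° ⇒ minimal covering band is its complement: 360° − 338.04° = 21.96°.
Band runs from +173.12° eastward to -164.92°, crossing the antimeridian.

21.96°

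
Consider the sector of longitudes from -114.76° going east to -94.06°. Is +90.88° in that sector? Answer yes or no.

Band width going east from -114.76° to -94.06°: ((-94.06 − -114.76) mod 360) = 20.70°.
Offset of +90.88° east of the west edge: ((90.88 − -114.76) mod 360) = 205.64°.
205.64° > 20.70° ⇒ outside.

No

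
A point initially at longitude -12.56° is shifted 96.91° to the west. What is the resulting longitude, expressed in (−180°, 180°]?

-109.47°

Start at -12.56°; shift −96.91° → -109.47°.
-109.47° already lies in (−180°, 180°].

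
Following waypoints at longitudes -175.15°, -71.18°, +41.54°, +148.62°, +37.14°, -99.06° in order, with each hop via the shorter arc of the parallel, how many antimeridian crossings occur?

0

Leg 1: -175.15° → -71.18°, shortest Δλ = 103.97° (east) — does not cross 180°.
Leg 2: -71.18° → +41.54°, shortest Δλ = 112.72° (east) — does not cross 180°.
Leg 3: +41.54° → +148.62°, shortest Δλ = 107.08° (east) — does not cross 180°.
Leg 4: +148.62° → +37.14°, shortest Δλ = -111.48° (west) — does not cross 180°.
Leg 5: +37.14° → -99.06°, shortest Δλ = -136.2° (west) — does not cross 180°.
Total crossings: 0.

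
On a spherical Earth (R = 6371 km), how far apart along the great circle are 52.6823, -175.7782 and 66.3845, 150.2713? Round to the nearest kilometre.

2396 km

Δλ = 150.2713 − -175.7782 = 326.0495°; wrapped into (−180°, 180°]: -33.9505°.
Δφ = 66.3845 − 52.6823 = 13.7022°.
a = sin²(Δφ/2) + cos φ₁ · cos φ₂ · sin²(Δλ/2) = 0.034931.
c = 2·atan2(√a, √(1−a)) = 0.37601 rad → d = 6371·c ≈ 2395.54 km.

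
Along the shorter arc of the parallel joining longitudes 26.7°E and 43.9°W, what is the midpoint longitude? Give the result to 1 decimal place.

Signed shortest Δλ from +26.7° to -43.9° is -70.6°.
Midpoint longitude = +26.7° + (-70.6°)/2 = +26.7° − 35.3° = -8.6°.

8.6°W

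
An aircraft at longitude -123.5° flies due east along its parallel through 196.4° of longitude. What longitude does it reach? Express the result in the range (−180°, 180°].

Start at -123.5°; shift +196.4° → +72.9°.
+72.9° already lies in (−180°, 180°].

+72.9°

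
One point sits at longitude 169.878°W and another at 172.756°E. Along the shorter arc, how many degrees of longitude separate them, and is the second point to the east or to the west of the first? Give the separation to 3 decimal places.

17.366° west

Raw difference: 172.756 − -169.878 = 342.634°.
Normalise into (−180°, 180°]: 342.634° − 360° = -17.366°.
Negative ⇒ the second point lies to the west; separation 17.366°.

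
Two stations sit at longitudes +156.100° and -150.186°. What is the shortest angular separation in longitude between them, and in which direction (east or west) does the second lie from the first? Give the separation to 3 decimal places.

Raw difference: -150.186 − 156.100 = -306.286°.
Normalise into (−180°, 180°]: -306.286° + 360° = 53.714°.
Positive ⇒ the second point lies to the east; separation 53.714°.

53.714° east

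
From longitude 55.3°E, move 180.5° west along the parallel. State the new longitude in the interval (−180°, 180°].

Start at +55.3°; shift −180.5° → -125.2°.
-125.2° already lies in (−180°, 180°].

125.2°W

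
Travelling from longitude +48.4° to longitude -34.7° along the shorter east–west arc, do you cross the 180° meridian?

Signed shortest Δλ = ((-34.7 − 48.4 + 180) mod 360) − 180 = -83.1°.
Going west by 83.1° from +48.4° reaches -34.7° without touching 180°.

No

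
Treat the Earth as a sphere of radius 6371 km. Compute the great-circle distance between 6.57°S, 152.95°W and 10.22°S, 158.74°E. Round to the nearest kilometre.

Δλ = 158.74 − -152.95 = 311.69°; wrapped into (−180°, 180°]: -48.31°.
Δφ = -10.22 − -6.57 = -3.65°.
a = sin²(Δφ/2) + cos φ₁ · cos φ₂ · sin²(Δλ/2) = 0.164725.
c = 2·atan2(√a, √(1−a)) = 0.83585 rad → d = 6371·c ≈ 5325.18 km.

5325 km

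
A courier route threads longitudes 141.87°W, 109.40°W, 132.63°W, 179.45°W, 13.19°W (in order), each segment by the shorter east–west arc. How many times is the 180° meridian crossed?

0

Leg 1: -141.87° → -109.40°, shortest Δλ = 32.47° (east) — does not cross 180°.
Leg 2: -109.40° → -132.63°, shortest Δλ = -23.23° (west) — does not cross 180°.
Leg 3: -132.63° → -179.45°, shortest Δλ = -46.82° (west) — does not cross 180°.
Leg 4: -179.45° → -13.19°, shortest Δλ = 166.26° (east) — does not cross 180°.
Total crossings: 0.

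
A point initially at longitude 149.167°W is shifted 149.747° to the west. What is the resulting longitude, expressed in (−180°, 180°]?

61.086°E

Start at -149.167°; shift −149.747° → -298.914°.
-298.914° lies outside (−180°, 180°]; add 360° → +61.086°.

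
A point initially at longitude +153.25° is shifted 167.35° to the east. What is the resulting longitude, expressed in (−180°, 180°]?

Start at +153.25°; shift +167.35° → +320.60°.
+320.60° lies outside (−180°, 180°]; subtract 360° → -39.40°.

-39.40°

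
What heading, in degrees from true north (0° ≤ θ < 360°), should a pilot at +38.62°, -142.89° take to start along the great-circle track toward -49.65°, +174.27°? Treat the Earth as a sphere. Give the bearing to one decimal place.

Δλ = 174.27 − -142.89 = 317.16°; wrapped into (−180°, 180°]: -42.84°.
θ = atan2( sin Δλ · cos φ₂ , cos φ₁ · sin φ₂ − sin φ₁ · cos φ₂ · cos Δλ )
  = atan2(-0.44024, -0.89175) = -153.725° → normalised to [0°, 360°): 206.275°.

206.3°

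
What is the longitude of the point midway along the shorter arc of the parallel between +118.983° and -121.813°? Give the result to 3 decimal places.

+178.585°

Signed shortest Δλ from +118.983° to -121.813° is +119.204°.
Midpoint longitude = +118.983° + (+119.204°)/2 = +118.983° + 59.602° = +178.585°.
(The naïve average (+118.983 + -121.813)/2 = -1.415° is on the wrong side of the globe.)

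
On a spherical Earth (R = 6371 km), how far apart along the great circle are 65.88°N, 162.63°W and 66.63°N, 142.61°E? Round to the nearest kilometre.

Δλ = 142.61 − -162.63 = 305.24°; wrapped into (−180°, 180°]: -54.76°.
Δφ = 66.63 − 65.88 = 0.75°.
a = sin²(Δφ/2) + cos φ₁ · cos φ₂ · sin²(Δλ/2) = 0.034326.
c = 2·atan2(√a, √(1−a)) = 0.37270 rad → d = 6371·c ≈ 2374.47 km.

2374 km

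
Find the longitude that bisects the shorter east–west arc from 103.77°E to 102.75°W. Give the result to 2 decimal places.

Signed shortest Δλ from +103.77° to -102.75° is +153.48°.
Midpoint longitude = +103.77° + (+153.48°)/2 = +103.77° + 76.74° = +180.51°.
Normalise into (−180°, 180°]: -179.49°.
(The naïve average (+103.77 + -102.75)/2 = 0.51° is on the wrong side of the globe.)

179.49°W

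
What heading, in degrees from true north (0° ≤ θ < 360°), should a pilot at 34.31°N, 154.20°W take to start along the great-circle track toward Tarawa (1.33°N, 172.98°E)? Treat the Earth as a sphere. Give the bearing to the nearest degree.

Δλ = 172.98 − -154.20 = 327.18°; wrapped into (−180°, 180°]: -32.82°.
θ = atan2( sin Δλ · cos φ₂ , cos φ₁ · sin φ₂ − sin φ₁ · cos φ₂ · cos Δλ )
  = atan2(-0.54186, -0.45440) = -129.983° → normalised to [0°, 360°): 230.017°.

230°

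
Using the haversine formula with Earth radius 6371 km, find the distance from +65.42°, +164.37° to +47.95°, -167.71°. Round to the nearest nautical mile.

1373 nmi

Δλ = -167.71 − 164.37 = -332.08°; wrapped into (−180°, 180°]: 27.92°.
Δφ = 47.95 − 65.42 = -17.47°.
a = sin²(Δφ/2) + cos φ₁ · cos φ₂ · sin²(Δλ/2) = 0.039277.
c = 2·atan2(√a, √(1−a)) = 0.39901 rad → d = 6371·c ≈ 2542.10 km ≈ 1372.63 nmi.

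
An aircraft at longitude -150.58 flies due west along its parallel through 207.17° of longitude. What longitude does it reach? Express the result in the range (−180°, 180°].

+2.25°

Start at -150.58°; shift −207.17° → -357.75°.
-357.75° lies outside (−180°, 180°]; add 360° → +2.25°.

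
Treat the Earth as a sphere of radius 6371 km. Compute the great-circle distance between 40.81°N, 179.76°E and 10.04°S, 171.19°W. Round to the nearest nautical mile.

3094 nmi

Δλ = -171.19 − 179.76 = -350.95°; wrapped into (−180°, 180°]: 9.05°.
Δφ = -10.04 − 40.81 = -50.85°.
a = sin²(Δφ/2) + cos φ₁ · cos φ₂ · sin²(Δλ/2) = 0.188962.
c = 2·atan2(√a, √(1−a)) = 0.89941 rad → d = 6371·c ≈ 5730.12 km ≈ 3094.02 nmi.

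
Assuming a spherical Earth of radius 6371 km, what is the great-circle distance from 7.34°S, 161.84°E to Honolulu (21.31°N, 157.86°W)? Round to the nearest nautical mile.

2932 nmi

Δλ = -157.86 − 161.84 = -319.70°; wrapped into (−180°, 180°]: 40.30°.
Δφ = 21.31 − -7.34 = 28.65°.
a = sin²(Δφ/2) + cos φ₁ · cos φ₂ · sin²(Δλ/2) = 0.170864.
c = 2·atan2(√a, √(1−a)) = 0.85228 rad → d = 6371·c ≈ 5429.85 km ≈ 2931.88 nmi.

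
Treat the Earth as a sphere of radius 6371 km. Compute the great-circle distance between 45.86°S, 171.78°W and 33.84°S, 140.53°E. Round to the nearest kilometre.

Δλ = 140.53 − -171.78 = 312.31°; wrapped into (−180°, 180°]: -47.69°.
Δφ = -33.84 − -45.86 = 12.02°.
a = sin²(Δφ/2) + cos φ₁ · cos φ₂ · sin²(Δλ/2) = 0.105496.
c = 2·atan2(√a, √(1−a)) = 0.66160 rad → d = 6371·c ≈ 4215.08 km.

4215 km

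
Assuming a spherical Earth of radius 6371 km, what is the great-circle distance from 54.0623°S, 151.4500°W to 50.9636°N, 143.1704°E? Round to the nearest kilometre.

13160 km

Δλ = 143.1704 − -151.4500 = 294.6204°; wrapped into (−180°, 180°]: -65.3796°.
Δφ = 50.9636 − -54.0623 = 105.0259°.
a = sin²(Δφ/2) + cos φ₁ · cos φ₂ · sin²(Δλ/2) = 0.737451.
c = 2·atan2(√a, √(1−a)) = 2.06565 rad → d = 6371·c ≈ 13160.25 km.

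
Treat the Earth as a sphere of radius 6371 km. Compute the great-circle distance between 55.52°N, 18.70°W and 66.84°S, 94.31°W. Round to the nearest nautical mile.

Δλ = -94.31 − -18.70 = -75.61°.
Δφ = -66.84 − 55.52 = -122.36°.
a = sin²(Δφ/2) + cos φ₁ · cos φ₂ · sin²(Δλ/2) = 0.851279.
c = 2·atan2(√a, √(1−a)) = 2.34978 rad → d = 6371·c ≈ 14970.46 km ≈ 8083.40 nmi.

8083 nmi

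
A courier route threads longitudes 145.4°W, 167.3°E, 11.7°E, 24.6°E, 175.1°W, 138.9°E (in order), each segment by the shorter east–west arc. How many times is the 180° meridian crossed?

Leg 1: -145.4° → +167.3°, shortest Δλ = -47.3° (west) — crosses 180°.
Leg 2: +167.3° → +11.7°, shortest Δλ = -155.6° (west) — does not cross 180°.
Leg 3: +11.7° → +24.6°, shortest Δλ = 12.9° (east) — does not cross 180°.
Leg 4: +24.6° → -175.1°, shortest Δλ = 160.3° (east) — crosses 180°.
Leg 5: -175.1° → +138.9°, shortest Δλ = -46.0° (west) — crosses 180°.
Total crossings: 3.

3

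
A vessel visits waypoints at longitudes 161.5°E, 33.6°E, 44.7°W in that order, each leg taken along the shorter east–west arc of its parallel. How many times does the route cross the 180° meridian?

Leg 1: +161.5° → +33.6°, shortest Δλ = -127.9° (west) — does not cross 180°.
Leg 2: +33.6° → -44.7°, shortest Δλ = -78.3° (west) — does not cross 180°.
Total crossings: 0.

0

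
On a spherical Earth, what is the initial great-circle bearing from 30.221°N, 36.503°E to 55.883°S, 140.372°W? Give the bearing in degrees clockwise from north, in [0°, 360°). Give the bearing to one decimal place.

184.0°

Δλ = -140.372 − 36.503 = -176.875°.
θ = atan2( sin Δλ · cos φ₂ , cos φ₁ · sin φ₂ − sin φ₁ · cos φ₂ · cos Δλ )
  = atan2(-0.03058, -0.43348) = -175.965° → normalised to [0°, 360°): 184.035°.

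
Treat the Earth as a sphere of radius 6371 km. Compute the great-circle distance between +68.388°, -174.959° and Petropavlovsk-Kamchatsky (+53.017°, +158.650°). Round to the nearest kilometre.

2197 km

Δλ = 158.650 − -174.959 = 333.609°; wrapped into (−180°, 180°]: -26.391°.
Δφ = 53.017 − 68.388 = -15.371°.
a = sin²(Δφ/2) + cos φ₁ · cos φ₂ · sin²(Δλ/2) = 0.029431.
c = 2·atan2(√a, √(1−a)) = 0.34482 rad → d = 6371·c ≈ 2196.82 km.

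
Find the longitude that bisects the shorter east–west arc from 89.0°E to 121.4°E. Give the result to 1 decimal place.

105.2°E

Signed shortest Δλ from +89.0° to +121.4° is +32.4°.
Midpoint longitude = +89.0° + (+32.4°)/2 = +89.0° + 16.2° = +105.2°.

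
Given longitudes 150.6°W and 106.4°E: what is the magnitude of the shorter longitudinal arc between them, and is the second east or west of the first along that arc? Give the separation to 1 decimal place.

Raw difference: 106.4 − -150.6 = 257.0°.
Normalise into (−180°, 180°]: 257.0° − 360° = -103.0°.
Negative ⇒ the second point lies to the west; separation 103.0°.

103.0° west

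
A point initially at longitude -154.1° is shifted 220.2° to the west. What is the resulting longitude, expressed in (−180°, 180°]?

Start at -154.1°; shift −220.2° → -374.3°.
-374.3° lies outside (−180°, 180°]; add 360° → -14.3°.

-14.3°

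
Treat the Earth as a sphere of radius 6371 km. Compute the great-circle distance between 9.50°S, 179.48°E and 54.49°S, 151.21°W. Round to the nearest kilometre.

Δλ = -151.21 − 179.48 = -330.69°; wrapped into (−180°, 180°]: 29.31°.
Δφ = -54.49 − -9.50 = -44.99°.
a = sin²(Δφ/2) + cos φ₁ · cos φ₂ · sin²(Δλ/2) = 0.183054.
c = 2·atan2(√a, √(1−a)) = 0.88422 rad → d = 6371·c ≈ 5633.37 km.

5633 km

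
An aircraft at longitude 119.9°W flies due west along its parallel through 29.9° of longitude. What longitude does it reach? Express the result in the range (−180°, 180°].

Start at -119.9°; shift −29.9° → -149.8°.
-149.8° already lies in (−180°, 180°].

149.8°W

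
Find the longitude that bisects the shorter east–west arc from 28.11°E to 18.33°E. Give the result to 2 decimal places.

Signed shortest Δλ from +28.11° to +18.33° is -9.78°.
Midpoint longitude = +28.11° + (-9.78°)/2 = +28.11° − 4.89° = +23.22°.

23.22°E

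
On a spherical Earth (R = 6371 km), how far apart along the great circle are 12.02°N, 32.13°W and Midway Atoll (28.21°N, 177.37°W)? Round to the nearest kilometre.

14184 km

Δλ = -177.37 − -32.13 = -145.24°.
Δφ = 28.21 − 12.02 = 16.19°.
a = sin²(Δφ/2) + cos φ₁ · cos φ₂ · sin²(Δλ/2) = 0.804825.
c = 2·atan2(√a, √(1−a)) = 2.22641 rad → d = 6371·c ≈ 14184.49 km.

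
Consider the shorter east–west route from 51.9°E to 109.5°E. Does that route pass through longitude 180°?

No

Signed shortest Δλ = ((109.5 − 51.9 + 180) mod 360) − 180 = 57.6°.
Going east by 57.6° from +51.9° reaches +109.5° without touching 180°.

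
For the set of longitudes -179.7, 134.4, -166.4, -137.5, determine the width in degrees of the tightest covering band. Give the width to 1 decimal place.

Sort the longitudes: -179.7°, -166.4°, -137.5°, +134.4°.
Eastward gaps between consecutive values (wrapping around): 13.3°, 28.9°, 271.9°, 45.9°.
Largest gap = 271.9° ⇒ minimal covering band is its complement: 360° − 271.9° = 88.1°.
Band runs from +134.4° eastward to -137.5°, crossing the antimeridian.

88.1°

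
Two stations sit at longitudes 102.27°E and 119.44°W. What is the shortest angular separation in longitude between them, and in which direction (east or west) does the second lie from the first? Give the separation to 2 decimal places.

Raw difference: -119.44 − 102.27 = -221.71°.
Normalise into (−180°, 180°]: -221.71° + 360° = 138.29°.
Positive ⇒ the second point lies to the east; separation 138.29°.

138.29° east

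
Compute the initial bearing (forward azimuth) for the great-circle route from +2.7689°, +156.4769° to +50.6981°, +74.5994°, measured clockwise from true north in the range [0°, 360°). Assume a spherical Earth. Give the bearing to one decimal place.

Δλ = 74.5994 − 156.4769 = -81.8775°.
θ = atan2( sin Δλ · cos φ₂ , cos φ₁ · sin φ₂ − sin φ₁ · cos φ₂ · cos Δλ )
  = atan2(-0.62705, 0.76859) = -39.209° → normalised to [0°, 360°): 320.791°.

320.8°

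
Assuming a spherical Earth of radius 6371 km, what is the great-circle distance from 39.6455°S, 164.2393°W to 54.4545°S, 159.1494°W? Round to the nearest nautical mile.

913 nmi

Δλ = -159.1494 − -164.2393 = 5.0899°.
Δφ = -54.4545 − -39.6455 = -14.8090°.
a = sin²(Δφ/2) + cos φ₁ · cos φ₂ · sin²(Δλ/2) = 0.017491.
c = 2·atan2(√a, √(1−a)) = 0.26528 rad → d = 6371·c ≈ 1690.12 km ≈ 912.59 nmi.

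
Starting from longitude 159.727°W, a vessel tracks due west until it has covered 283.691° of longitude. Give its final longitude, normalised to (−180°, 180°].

Start at -159.727°; shift −283.691° → -443.418°.
-443.418° lies outside (−180°, 180°]; add 360° → -83.418°.

83.418°W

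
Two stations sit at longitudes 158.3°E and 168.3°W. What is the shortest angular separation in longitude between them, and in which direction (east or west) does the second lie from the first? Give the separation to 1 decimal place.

33.4° east

Raw difference: -168.3 − 158.3 = -326.6°.
Normalise into (−180°, 180°]: -326.6° + 360° = 33.4°.
Positive ⇒ the second point lies to the east; separation 33.4°.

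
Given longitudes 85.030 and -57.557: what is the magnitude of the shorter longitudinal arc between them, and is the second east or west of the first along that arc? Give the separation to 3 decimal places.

142.587° west

Raw difference: -57.557 − 85.030 = -142.587°.
Normalise into (−180°, 180°]: -142.587° stays -142.587°.
Negative ⇒ the second point lies to the west; separation 142.587°.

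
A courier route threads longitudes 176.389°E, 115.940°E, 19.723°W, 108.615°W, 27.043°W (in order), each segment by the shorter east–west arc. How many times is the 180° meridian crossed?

Leg 1: +176.389° → +115.940°, shortest Δλ = -60.449° (west) — does not cross 180°.
Leg 2: +115.940° → -19.723°, shortest Δλ = -135.663° (west) — does not cross 180°.
Leg 3: -19.723° → -108.615°, shortest Δλ = -88.892° (west) — does not cross 180°.
Leg 4: -108.615° → -27.043°, shortest Δλ = 81.572° (east) — does not cross 180°.
Total crossings: 0.

0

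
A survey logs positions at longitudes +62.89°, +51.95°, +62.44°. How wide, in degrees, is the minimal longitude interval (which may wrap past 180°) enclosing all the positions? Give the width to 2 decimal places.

Sort the longitudes: +51.95°, +62.44°, +62.89°.
Eastward gaps between consecutive values (wrapping around): 10.49°, 0.45°, 349.06°.
Largest gap = 349.06° ⇒ minimal covering band is its complement: 360° − 349.06° = 10.94°.
Band runs from +51.95° eastward to +62.89°.

10.94°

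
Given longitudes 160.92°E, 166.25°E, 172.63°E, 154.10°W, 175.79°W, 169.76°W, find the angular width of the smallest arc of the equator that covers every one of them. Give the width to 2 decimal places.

44.98°

Sort the longitudes: -175.79°, -169.76°, -154.10°, +160.92°, +166.25°, +172.63°.
Eastward gaps between consecutive values (wrapping around): 6.03°, 15.66°, 315.02°, 5.33°, 6.38°, 11.58°.
Largest gap = 315.02° ⇒ minimal covering band is its complement: 360° − 315.02° = 44.98°.
Band runs from +160.92° eastward to -154.10°, crossing the antimeridian.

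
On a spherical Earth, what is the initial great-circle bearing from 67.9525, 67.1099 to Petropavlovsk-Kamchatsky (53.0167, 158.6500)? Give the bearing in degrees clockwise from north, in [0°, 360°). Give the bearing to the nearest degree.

62°

Δλ = 158.6500 − 67.1099 = 91.5401°.
θ = atan2( sin Δλ · cos φ₂ , cos φ₁ · sin φ₂ − sin φ₁ · cos φ₂ · cos Δλ )
  = atan2(0.60136, 0.31484) = 62.366° → normalised to [0°, 360°): 62.366°.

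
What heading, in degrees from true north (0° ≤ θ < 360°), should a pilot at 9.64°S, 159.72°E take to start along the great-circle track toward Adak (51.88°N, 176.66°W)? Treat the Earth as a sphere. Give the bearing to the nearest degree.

16°

Δλ = -176.66 − 159.72 = -336.38°; wrapped into (−180°, 180°]: 23.62°.
θ = atan2( sin Δλ · cos φ₂ , cos φ₁ · sin φ₂ − sin φ₁ · cos φ₂ · cos Δλ )
  = atan2(0.24734, 0.87032) = 15.865° → normalised to [0°, 360°): 15.865°.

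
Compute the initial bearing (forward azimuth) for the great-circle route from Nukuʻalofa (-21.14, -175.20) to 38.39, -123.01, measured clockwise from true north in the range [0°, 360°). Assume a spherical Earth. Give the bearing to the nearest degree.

39°

Δλ = -123.01 − -175.20 = 52.19°.
θ = atan2( sin Δλ · cos φ₂ , cos φ₁ · sin φ₂ − sin φ₁ · cos φ₂ · cos Δλ )
  = atan2(0.61924, 0.75251) = 39.451° → normalised to [0°, 360°): 39.451°.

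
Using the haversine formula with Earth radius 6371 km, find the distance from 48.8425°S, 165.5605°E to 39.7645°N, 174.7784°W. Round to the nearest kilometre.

Δλ = -174.7784 − 165.5605 = -340.3389°; wrapped into (−180°, 180°]: 19.6611°.
Δφ = 39.7645 − -48.8425 = 88.6070°.
a = sin²(Δφ/2) + cos φ₁ · cos φ₂ · sin²(Δλ/2) = 0.502592.
c = 2·atan2(√a, √(1−a)) = 1.57598 rad → d = 6371·c ≈ 10040.57 km.

10041 km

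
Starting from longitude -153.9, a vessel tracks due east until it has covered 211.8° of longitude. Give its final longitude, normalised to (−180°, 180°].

+57.9°

Start at -153.9°; shift +211.8° → +57.9°.
+57.9° already lies in (−180°, 180°].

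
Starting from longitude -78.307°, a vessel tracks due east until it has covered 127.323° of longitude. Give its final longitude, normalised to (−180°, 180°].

+49.016°

Start at -78.307°; shift +127.323° → +49.016°.
+49.016° already lies in (−180°, 180°].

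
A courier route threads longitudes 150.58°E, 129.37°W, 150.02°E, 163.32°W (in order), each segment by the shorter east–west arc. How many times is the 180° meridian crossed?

Leg 1: +150.58° → -129.37°, shortest Δλ = 80.05° (east) — crosses 180°.
Leg 2: -129.37° → +150.02°, shortest Δλ = -80.61° (west) — crosses 180°.
Leg 3: +150.02° → -163.32°, shortest Δλ = 46.66° (east) — crosses 180°.
Total crossings: 3.

3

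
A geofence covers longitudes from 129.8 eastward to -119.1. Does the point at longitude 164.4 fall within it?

Band width going east from +129.8° to -119.1°: ((-119.1 − 129.8) mod 360) = 111.1°.
Offset of +164.4° east of the west edge: ((164.4 − 129.8) mod 360) = 34.6°.
34.6° ≤ 111.1° ⇒ inside.

Yes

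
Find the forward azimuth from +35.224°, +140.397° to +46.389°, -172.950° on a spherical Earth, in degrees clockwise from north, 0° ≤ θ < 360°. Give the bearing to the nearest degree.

58°

Δλ = -172.950 − 140.397 = -313.347°; wrapped into (−180°, 180°]: 46.653°.
θ = atan2( sin Δλ · cos φ₂ , cos φ₁ · sin φ₂ − sin φ₁ · cos φ₂ · cos Δλ )
  = atan2(0.50160, 0.31839) = 57.595° → normalised to [0°, 360°): 57.595°.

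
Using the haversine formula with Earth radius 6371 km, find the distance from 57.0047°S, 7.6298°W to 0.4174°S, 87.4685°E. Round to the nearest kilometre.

Δλ = 87.4685 − -7.6298 = 95.0983°.
Δφ = -0.4174 − -57.0047 = 56.5873°.
a = sin²(Δφ/2) + cos φ₁ · cos φ₂ · sin²(Δλ/2) = 0.521141.
c = 2·atan2(√a, √(1−a)) = 1.61309 rad → d = 6371·c ≈ 10277.00 km.

10277 km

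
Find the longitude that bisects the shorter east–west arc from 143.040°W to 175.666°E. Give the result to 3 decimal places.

Signed shortest Δλ from -143.040° to +175.666° is -41.294°.
Midpoint longitude = -143.040° + (-41.294°)/2 = -143.040° − 20.647° = -163.687°.
(The naïve average (-143.040 + +175.666)/2 = 16.313° is on the wrong side of the globe.)

163.687°W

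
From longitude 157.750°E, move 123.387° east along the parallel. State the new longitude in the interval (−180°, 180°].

Start at +157.750°; shift +123.387° → +281.137°.
+281.137° lies outside (−180°, 180°]; subtract 360° → -78.863°.

78.863°W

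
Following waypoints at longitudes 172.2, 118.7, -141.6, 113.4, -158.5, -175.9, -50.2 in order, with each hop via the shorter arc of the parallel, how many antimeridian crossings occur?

3

Leg 1: +172.2° → +118.7°, shortest Δλ = -53.5° (west) — does not cross 180°.
Leg 2: +118.7° → -141.6°, shortest Δλ = 99.7° (east) — crosses 180°.
Leg 3: -141.6° → +113.4°, shortest Δλ = -105.0° (west) — crosses 180°.
Leg 4: +113.4° → -158.5°, shortest Δλ = 88.1° (east) — crosses 180°.
Leg 5: -158.5° → -175.9°, shortest Δλ = -17.4° (west) — does not cross 180°.
Leg 6: -175.9° → -50.2°, shortest Δλ = 125.7° (east) — does not cross 180°.
Total crossings: 3.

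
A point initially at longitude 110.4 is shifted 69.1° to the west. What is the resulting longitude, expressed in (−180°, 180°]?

Start at +110.4°; shift −69.1° → +41.3°.
+41.3° already lies in (−180°, 180°].

+41.3°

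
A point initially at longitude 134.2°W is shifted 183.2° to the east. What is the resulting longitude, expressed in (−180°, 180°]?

Start at -134.2°; shift +183.2° → +49.0°.
+49.0° already lies in (−180°, 180°].

49.0°E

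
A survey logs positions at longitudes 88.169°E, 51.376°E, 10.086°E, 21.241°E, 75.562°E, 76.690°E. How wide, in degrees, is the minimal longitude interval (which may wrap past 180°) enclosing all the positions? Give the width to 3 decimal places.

Sort the longitudes: +10.086°, +21.241°, +51.376°, +75.562°, +76.690°, +88.169°.
Eastward gaps between consecutive values (wrapping around): 11.155°, 30.135°, 24.186°, 1.128°, 11.479°, 281.917°.
Largest gap = 281.917° ⇒ minimal covering band is its complement: 360° − 281.917° = 78.083°.
Band runs from +10.086° eastward to +88.169°.

78.083°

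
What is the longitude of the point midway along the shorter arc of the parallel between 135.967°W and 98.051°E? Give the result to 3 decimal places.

Signed shortest Δλ from -135.967° to +98.051° is -125.982°.
Midpoint longitude = -135.967° + (-125.982°)/2 = -135.967° − 62.991° = -198.958°.
Normalise into (−180°, 180°]: +161.042°.
(The naïve average (-135.967 + +98.051)/2 = -18.958° is on the wrong side of the globe.)

161.042°E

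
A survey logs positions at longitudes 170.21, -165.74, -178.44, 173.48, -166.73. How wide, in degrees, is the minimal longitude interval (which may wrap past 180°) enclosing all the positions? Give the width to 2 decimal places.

Sort the longitudes: -178.44°, -166.73°, -165.74°, +170.21°, +173.48°.
Eastward gaps between consecutive values (wrapping around): 11.71°, 0.99°, 335.95°, 3.27°, 8.08°.
Largest gap = 335.95° ⇒ minimal covering band is its complement: 360° − 335.95° = 24.05°.
Band runs from +170.21° eastward to -165.74°, crossing the antimeridian.

24.05°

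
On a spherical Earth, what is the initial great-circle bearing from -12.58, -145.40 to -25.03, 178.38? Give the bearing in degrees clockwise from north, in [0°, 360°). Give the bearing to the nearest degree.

Δλ = 178.38 − -145.40 = 323.78°; wrapped into (−180°, 180°]: -36.22°.
θ = atan2( sin Δλ · cos φ₂ , cos φ₁ · sin φ₂ − sin φ₁ · cos φ₂ · cos Δλ )
  = atan2(-0.53539, -0.25372) = -115.356° → normalised to [0°, 360°): 244.644°.

245°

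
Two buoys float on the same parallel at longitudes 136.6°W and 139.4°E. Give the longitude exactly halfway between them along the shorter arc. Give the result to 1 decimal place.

Signed shortest Δλ from -136.6° to +139.4° is -84.0°.
Midpoint longitude = -136.6° + (-84.0°)/2 = -136.6° − 42.0° = -178.6°.
(The naïve average (-136.6 + +139.4)/2 = 1.4° is on the wrong side of the globe.)

178.6°W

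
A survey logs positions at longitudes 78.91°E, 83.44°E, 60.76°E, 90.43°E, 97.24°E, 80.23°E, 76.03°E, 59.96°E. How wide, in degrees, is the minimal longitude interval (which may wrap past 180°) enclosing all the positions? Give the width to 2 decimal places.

Sort the longitudes: +59.96°, +60.76°, +76.03°, +78.91°, +80.23°, +83.44°, +90.43°, +97.24°.
Eastward gaps between consecutive values (wrapping around): 0.80°, 15.27°, 2.88°, 1.32°, 3.21°, 6.99°, 6.81°, 322.72°.
Largest gap = 322.72° ⇒ minimal covering band is its complement: 360° − 322.72° = 37.28°.
Band runs from +59.96° eastward to +97.24°.

37.28°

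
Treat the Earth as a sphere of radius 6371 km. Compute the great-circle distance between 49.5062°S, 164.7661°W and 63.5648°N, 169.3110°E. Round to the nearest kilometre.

Δλ = 169.3110 − -164.7661 = 334.0771°; wrapped into (−180°, 180°]: -25.9229°.
Δφ = 63.5648 − -49.5062 = 113.0710°.
a = sin²(Δφ/2) + cos φ₁ · cos φ₂ · sin²(Δλ/2) = 0.710479.
c = 2·atan2(√a, √(1−a)) = 2.00530 rad → d = 6371·c ≈ 12775.76 km.

12776 km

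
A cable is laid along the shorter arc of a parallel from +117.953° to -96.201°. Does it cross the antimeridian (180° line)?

Yes

Naïve |-96.201 − 117.953| = 214.154° > 180°, so the shorter arc goes the other way round — across 180°.
Signed shortest Δλ = ((-96.201 − 117.953 + 180) mod 360) − 180 = 145.846°.
Going east by 145.846° from +117.953° passes through 180° before reaching -96.201°.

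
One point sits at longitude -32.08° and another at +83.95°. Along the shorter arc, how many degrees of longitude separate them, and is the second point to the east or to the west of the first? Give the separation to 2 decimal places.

116.03° east

Raw difference: 83.95 − -32.08 = 116.03°.
Normalise into (−180°, 180°]: 116.03° stays 116.03°.
Positive ⇒ the second point lies to the east; separation 116.03°.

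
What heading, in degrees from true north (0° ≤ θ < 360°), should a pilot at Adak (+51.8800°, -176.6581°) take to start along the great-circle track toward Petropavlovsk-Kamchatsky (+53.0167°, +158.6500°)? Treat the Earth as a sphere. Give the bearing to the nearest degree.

284°

Δλ = 158.6500 − -176.6581 = 335.3081°; wrapped into (−180°, 180°]: -24.6919°.
θ = atan2( sin Δλ · cos φ₂ , cos φ₁ · sin φ₂ − sin φ₁ · cos φ₂ · cos Δλ )
  = atan2(-0.25130, 0.06311) = -75.903° → normalised to [0°, 360°): 284.097°.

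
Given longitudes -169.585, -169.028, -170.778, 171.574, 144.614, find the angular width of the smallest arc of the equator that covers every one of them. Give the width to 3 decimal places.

Sort the longitudes: -170.778°, -169.585°, -169.028°, +144.614°, +171.574°.
Eastward gaps between consecutive values (wrapping around): 1.193°, 0.557°, 313.642°, 26.960°, 17.648°.
Largest gap = 313.642° ⇒ minimal covering band is its complement: 360° − 313.642° = 46.358°.
Band runs from +144.614° eastward to -169.028°, crossing the antimeridian.

46.358°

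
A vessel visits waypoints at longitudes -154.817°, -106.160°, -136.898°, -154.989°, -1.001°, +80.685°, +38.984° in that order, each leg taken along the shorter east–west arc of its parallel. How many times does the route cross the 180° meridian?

0

Leg 1: -154.817° → -106.160°, shortest Δλ = 48.657° (east) — does not cross 180°.
Leg 2: -106.160° → -136.898°, shortest Δλ = -30.738° (west) — does not cross 180°.
Leg 3: -136.898° → -154.989°, shortest Δλ = -18.091° (west) — does not cross 180°.
Leg 4: -154.989° → -1.001°, shortest Δλ = 153.988° (east) — does not cross 180°.
Leg 5: -1.001° → +80.685°, shortest Δλ = 81.686° (east) — does not cross 180°.
Leg 6: +80.685° → +38.984°, shortest Δλ = -41.701° (west) — does not cross 180°.
Total crossings: 0.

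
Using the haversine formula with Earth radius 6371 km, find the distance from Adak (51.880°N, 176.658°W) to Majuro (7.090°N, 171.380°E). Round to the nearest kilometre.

5100 km

Δλ = 171.380 − -176.658 = 348.038°; wrapped into (−180°, 180°]: -11.962°.
Δφ = 7.090 − 51.880 = -44.790°.
a = sin²(Δφ/2) + cos φ₁ · cos φ₂ · sin²(Δλ/2) = 0.151804.
c = 2·atan2(√a, √(1−a)) = 0.80044 rad → d = 6371·c ≈ 5099.60 km.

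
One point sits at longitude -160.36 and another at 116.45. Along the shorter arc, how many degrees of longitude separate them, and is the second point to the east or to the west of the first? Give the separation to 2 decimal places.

Raw difference: 116.45 − -160.36 = 276.81°.
Normalise into (−180°, 180°]: 276.81° − 360° = -83.19°.
Negative ⇒ the second point lies to the west; separation 83.19°.

83.19° west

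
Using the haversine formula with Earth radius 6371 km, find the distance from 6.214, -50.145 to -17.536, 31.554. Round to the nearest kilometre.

9342 km

Δλ = 31.554 − -50.145 = 81.699°.
Δφ = -17.536 − 6.214 = -23.750°.
a = sin²(Δφ/2) + cos φ₁ · cos φ₂ · sin²(Δλ/2) = 0.447879.
c = 2·atan2(√a, √(1−a)) = 1.46637 rad → d = 6371·c ≈ 9342.21 km.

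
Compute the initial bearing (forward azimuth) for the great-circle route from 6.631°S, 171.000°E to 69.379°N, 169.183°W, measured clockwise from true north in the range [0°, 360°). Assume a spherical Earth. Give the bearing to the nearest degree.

7°

Δλ = -169.183 − 171.000 = -340.183°; wrapped into (−180°, 180°]: 19.817°.
θ = atan2( sin Δλ · cos φ₂ , cos φ₁ · sin φ₂ − sin φ₁ · cos φ₂ · cos Δλ )
  = atan2(0.11940, 0.96793) = 7.032° → normalised to [0°, 360°): 7.032°.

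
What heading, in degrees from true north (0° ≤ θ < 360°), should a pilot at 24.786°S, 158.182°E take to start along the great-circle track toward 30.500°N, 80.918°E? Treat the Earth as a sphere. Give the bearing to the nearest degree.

303°

Δλ = 80.918 − 158.182 = -77.264°.
θ = atan2( sin Δλ · cos φ₂ , cos φ₁ · sin φ₂ − sin φ₁ · cos φ₂ · cos Δλ )
  = atan2(-0.84043, 0.54042) = -57.258° → normalised to [0°, 360°): 302.742°.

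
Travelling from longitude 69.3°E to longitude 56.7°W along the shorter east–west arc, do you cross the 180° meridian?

No

Signed shortest Δλ = ((-56.7 − 69.3 + 180) mod 360) − 180 = -126.0°.
Going west by 126.0° from +69.3° reaches -56.7° without touching 180°.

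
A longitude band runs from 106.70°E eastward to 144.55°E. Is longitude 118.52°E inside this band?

Yes

Band width going east from +106.70° to +144.55°: ((144.55 − 106.70) mod 360) = 37.85°.
Offset of +118.52° east of the west edge: ((118.52 − 106.70) mod 360) = 11.82°.
11.82° ≤ 37.85° ⇒ inside.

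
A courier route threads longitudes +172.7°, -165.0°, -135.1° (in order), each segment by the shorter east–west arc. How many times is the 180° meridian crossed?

1

Leg 1: +172.7° → -165.0°, shortest Δλ = 22.3° (east) — crosses 180°.
Leg 2: -165.0° → -135.1°, shortest Δλ = 29.9° (east) — does not cross 180°.
Total crossings: 1.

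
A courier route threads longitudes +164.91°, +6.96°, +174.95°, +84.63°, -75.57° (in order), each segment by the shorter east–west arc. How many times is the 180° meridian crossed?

0

Leg 1: +164.91° → +6.96°, shortest Δλ = -157.95° (west) — does not cross 180°.
Leg 2: +6.96° → +174.95°, shortest Δλ = 167.99° (east) — does not cross 180°.
Leg 3: +174.95° → +84.63°, shortest Δλ = -90.32° (west) — does not cross 180°.
Leg 4: +84.63° → -75.57°, shortest Δλ = -160.2° (west) — does not cross 180°.
Total crossings: 0.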